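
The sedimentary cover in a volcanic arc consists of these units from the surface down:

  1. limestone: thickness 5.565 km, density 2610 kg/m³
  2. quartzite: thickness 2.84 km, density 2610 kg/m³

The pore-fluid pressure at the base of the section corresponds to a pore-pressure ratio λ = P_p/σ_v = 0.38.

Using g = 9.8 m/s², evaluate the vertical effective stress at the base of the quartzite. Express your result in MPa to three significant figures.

133 MPa

Overburden (lithostatic) stress σ_v:
limestone: 2610 kg/m³ × 9.8 m/s² × 5565 m = 1.423×10^8 Pa = 142.3 MPa
quartzite: 2610 kg/m³ × 9.8 m/s² × 2840 m = 7.264×10^7 Pa = 72.64 MPa
Total = 142.3 + 72.64 = 214.98 MPa
Pore pressure P_p = λ·σ_v = 0.38 × 215.0 MPa = 81.69 MPa
Effective stress σ' = σ_v − P_p = 215.0 − 81.69 = 133.29 MPa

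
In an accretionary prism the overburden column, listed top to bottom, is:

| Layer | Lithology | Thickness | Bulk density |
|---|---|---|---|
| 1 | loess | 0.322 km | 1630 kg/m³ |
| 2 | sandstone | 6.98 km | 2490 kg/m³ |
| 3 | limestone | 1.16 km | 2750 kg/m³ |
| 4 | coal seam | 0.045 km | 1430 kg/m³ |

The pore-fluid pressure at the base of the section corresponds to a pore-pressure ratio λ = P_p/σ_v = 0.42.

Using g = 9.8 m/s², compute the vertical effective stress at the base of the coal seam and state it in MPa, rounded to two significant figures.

Overburden (lithostatic) stress σ_v:
loess: 1630 kg/m³ × 9.8 m/s² × 322 m = 5.144×10^6 Pa = 5.144 MPa
sandstone: 2490 kg/m³ × 9.8 m/s² × 6980 m = 1.703×10^8 Pa = 170.3 MPa
limestone: 2750 kg/m³ × 9.8 m/s² × 1160 m = 3.126×10^7 Pa = 31.26 MPa
coal seam: 1430 kg/m³ × 9.8 m/s² × 45 m = 6.306×10^5 Pa = 0.6306 MPa
Total = 5.144 + 170.3 + 31.26 + 0.6306 = 207.36 MPa
Pore pressure P_p = λ·σ_v = 0.42 × 207.4 MPa = 87.09 MPa
Effective stress σ' = σ_v − P_p = 207.4 − 87.09 = 120.27 MPa

120 MPa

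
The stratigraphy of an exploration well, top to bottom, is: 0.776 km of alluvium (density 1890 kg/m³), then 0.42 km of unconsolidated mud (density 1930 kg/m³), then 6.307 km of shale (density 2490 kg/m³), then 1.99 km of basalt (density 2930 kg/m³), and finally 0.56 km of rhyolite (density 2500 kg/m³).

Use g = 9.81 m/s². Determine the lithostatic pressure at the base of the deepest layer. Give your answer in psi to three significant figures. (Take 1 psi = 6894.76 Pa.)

alluvium: 1890 kg/m³ × 9.81 m/s² × 776 m = 1.439×10^7 Pa = 2087 psi
unconsolidated mud: 1930 kg/m³ × 9.81 m/s² × 420 m = 7.952×10^6 Pa = 1153 psi
shale: 2490 kg/m³ × 9.81 m/s² × 6307 m = 1.541×10^8 Pa = 22345 psi
basalt: 2930 kg/m³ × 9.81 m/s² × 1990 m = 5.720×10^7 Pa = 8296 psi
rhyolite: 2500 kg/m³ × 9.81 m/s² × 560 m = 1.373×10^7 Pa = 1992 psi
Total = 2087 + 1153 + 22345 + 8296 + 1992 = 35873 psi

35900 psi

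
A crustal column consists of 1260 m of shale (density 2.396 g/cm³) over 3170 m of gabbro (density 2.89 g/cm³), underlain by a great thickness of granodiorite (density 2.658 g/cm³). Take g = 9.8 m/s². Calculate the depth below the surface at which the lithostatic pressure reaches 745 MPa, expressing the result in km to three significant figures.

Pressure at base of upper layers: 2396×9.8×1260 + 2890×9.8×3170 = 1.194×10^8 Pa = 119.4 MPa
Remaining pressure to be supplied by granodiorite: 7.450×10^8 − 1.194×10^8 = 6.256×10^8 Pa
Additional depth in granodiorite = 6.256×10^8 Pa / (2658 kg/m³ × 9.8 m/s²) = 24018 m
Total depth = 4430 m + 24018 m = 28448 m
= 28.448 km

28.4 km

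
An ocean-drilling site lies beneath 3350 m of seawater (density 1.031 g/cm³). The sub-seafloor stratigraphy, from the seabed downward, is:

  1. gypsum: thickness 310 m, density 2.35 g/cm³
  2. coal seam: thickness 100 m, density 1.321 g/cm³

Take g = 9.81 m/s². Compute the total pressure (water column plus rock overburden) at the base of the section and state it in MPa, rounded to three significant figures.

seawater: 1031 kg/m³ × 9.81 m/s² × 3350 m = 3.388×10^7 Pa = 33.88 MPa
gypsum: 2350 kg/m³ × 9.81 m/s² × 310 m = 7.147×10^6 Pa = 7.147 MPa
coal seam: 1321 kg/m³ × 9.81 m/s² × 100 m = 1.296×10^6 Pa = 1.296 MPa
Total = 33.88 + 7.147 + 1.296 = 42.325 MPa

42.3 MPa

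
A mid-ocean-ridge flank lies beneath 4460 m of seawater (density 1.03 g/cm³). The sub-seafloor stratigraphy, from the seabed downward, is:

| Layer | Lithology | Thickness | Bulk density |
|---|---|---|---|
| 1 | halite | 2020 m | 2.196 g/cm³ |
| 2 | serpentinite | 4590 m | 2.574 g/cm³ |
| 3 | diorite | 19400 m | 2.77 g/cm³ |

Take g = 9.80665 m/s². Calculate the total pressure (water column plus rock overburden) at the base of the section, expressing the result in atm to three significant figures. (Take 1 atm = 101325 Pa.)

seawater: 1030 kg/m³ × 9.80665 m/s² × 4460 m = 4.505×10^7 Pa = 444.6 atm
halite: 2196 kg/m³ × 9.80665 m/s² × 2020 m = 4.350×10^7 Pa = 429.3 atm
serpentinite: 2574 kg/m³ × 9.80665 m/s² × 4590 m = 1.159×10^8 Pa = 1143 atm
diorite: 2770 kg/m³ × 9.80665 m/s² × 19400 m = 5.270×10^8 Pa = 5201 atm
Total = 444.6 + 429.3 + 1143 + 5201 = 7218.4 atm

7220 atm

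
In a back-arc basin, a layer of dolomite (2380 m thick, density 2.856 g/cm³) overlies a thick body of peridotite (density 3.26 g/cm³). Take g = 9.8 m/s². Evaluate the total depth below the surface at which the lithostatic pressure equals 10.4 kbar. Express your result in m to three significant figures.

32800 m

Pressure at base of upper layers: 2856×9.8×2380 = 6.661×10^7 Pa = 0.6661 kbar
Remaining pressure to be supplied by peridotite: 1.040×10^9 − 6.661×10^7 = 9.734×10^8 Pa
Additional depth in peridotite = 9.734×10^8 Pa / (3260 kg/m³ × 9.8 m/s²) = 30468 m
Total depth = 2380 m + 30468 m = 32848 m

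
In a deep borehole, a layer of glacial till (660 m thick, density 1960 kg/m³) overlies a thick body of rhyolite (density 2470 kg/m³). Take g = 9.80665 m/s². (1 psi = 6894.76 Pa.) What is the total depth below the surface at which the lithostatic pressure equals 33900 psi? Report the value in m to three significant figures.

Pressure at base of upper layers: 1960×9.80665×660 = 1.269×10^7 Pa = 1840 psi
Remaining pressure to be supplied by rhyolite: 2.337×10^8 − 1.269×10^7 = 2.210×10^8 Pa
Additional depth in rhyolite = 2.210×10^8 Pa / (2470 kg/m³ × 9.80665 m/s²) = 9125.7 m
Total depth = 660 m + 9125.7 m = 9785.7 m

9790 m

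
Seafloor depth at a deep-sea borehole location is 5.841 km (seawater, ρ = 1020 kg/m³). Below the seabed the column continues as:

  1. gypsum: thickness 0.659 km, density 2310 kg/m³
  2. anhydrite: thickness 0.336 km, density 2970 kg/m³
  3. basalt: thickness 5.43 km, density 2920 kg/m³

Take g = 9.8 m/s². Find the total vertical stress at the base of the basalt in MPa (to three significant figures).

238 MPa

seawater: 1020 kg/m³ × 9.8 m/s² × 5841 m = 5.839×10^7 Pa = 58.39 MPa
gypsum: 2310 kg/m³ × 9.8 m/s² × 659 m = 1.492×10^7 Pa = 14.92 MPa
anhydrite: 2970 kg/m³ × 9.8 m/s² × 336 m = 9.780×10^6 Pa = 9.780 MPa
basalt: 2920 kg/m³ × 9.8 m/s² × 5430 m = 1.554×10^8 Pa = 155.4 MPa
Total = 58.39 + 14.92 + 9.780 + 155.4 = 238.47 MPa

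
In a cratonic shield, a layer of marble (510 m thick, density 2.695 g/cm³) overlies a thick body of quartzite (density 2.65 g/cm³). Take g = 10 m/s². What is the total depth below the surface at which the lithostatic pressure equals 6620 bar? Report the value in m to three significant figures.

25000 m

Pressure at base of upper layers: 2695×10×510 = 1.374×10^7 Pa = 137.4 bar
Remaining pressure to be supplied by quartzite: 6.620×10^8 − 1.374×10^7 = 6.483×10^8 Pa
Additional depth in quartzite = 6.483×10^8 Pa / (2650 kg/m³ × 10 m/s²) = 24462 m
Total depth = 510 m + 24462 m = 24972 m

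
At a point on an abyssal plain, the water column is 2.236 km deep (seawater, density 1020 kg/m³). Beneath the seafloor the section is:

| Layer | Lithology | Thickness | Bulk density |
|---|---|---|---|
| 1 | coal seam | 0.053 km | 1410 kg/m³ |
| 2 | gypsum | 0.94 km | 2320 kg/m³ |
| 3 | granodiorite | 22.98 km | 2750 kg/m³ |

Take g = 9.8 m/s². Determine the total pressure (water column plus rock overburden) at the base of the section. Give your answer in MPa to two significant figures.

660 MPa

seawater: 1020 kg/m³ × 9.8 m/s² × 2236 m = 2.235×10^7 Pa = 22.35 MPa
coal seam: 1410 kg/m³ × 9.8 m/s² × 53 m = 7.324×10^5 Pa = 0.7324 MPa
gypsum: 2320 kg/m³ × 9.8 m/s² × 940 m = 2.137×10^7 Pa = 21.37 MPa
granodiorite: 2750 kg/m³ × 9.8 m/s² × 22980 m = 6.193×10^8 Pa = 619.3 MPa
Total = 22.35 + 0.7324 + 21.37 + 619.3 = 663.77 MPa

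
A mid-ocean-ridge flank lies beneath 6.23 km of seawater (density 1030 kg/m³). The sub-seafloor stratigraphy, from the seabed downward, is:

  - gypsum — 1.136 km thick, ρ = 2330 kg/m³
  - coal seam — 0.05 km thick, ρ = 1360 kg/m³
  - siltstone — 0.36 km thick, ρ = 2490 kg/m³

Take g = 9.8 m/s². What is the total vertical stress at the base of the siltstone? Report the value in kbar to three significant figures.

seawater: 1030 kg/m³ × 9.8 m/s² × 6230 m = 6.289×10^7 Pa = 0.6289 kbar
gypsum: 2330 kg/m³ × 9.8 m/s² × 1136 m = 2.594×10^7 Pa = 0.2594 kbar
coal seam: 1360 kg/m³ × 9.8 m/s² × 50 m = 6.664×10^5 Pa = 6.664×10^-3 kbar
siltstone: 2490 kg/m³ × 9.8 m/s² × 360 m = 8.785×10^6 Pa = 0.08785 kbar
Total = 0.6289 + 0.2594 + 6.664×10^-3 + 0.08785 = 0.98276 kbar

0.983 kbar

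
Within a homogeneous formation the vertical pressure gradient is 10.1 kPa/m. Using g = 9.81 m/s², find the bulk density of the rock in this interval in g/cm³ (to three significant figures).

ρ = (dP/dz)/g = 10.1 kPa/m / 9.81 m/s² = 10100 Pa/m / 9.81 m/s² = 1029.6 kg/m³
= 1.030 g/cm³

1.03 g/cm³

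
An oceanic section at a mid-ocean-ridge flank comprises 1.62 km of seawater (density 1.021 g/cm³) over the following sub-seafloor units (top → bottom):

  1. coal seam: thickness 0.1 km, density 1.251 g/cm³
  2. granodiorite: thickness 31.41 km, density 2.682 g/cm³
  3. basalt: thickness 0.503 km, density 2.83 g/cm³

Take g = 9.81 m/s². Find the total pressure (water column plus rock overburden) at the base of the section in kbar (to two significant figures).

8.6 kbar

seawater: 1021 kg/m³ × 9.81 m/s² × 1620 m = 1.623×10^7 Pa = 0.1623 kbar
coal seam: 1251 kg/m³ × 9.81 m/s² × 100 m = 1.227×10^6 Pa = 0.01227 kbar
granodiorite: 2682 kg/m³ × 9.81 m/s² × 31410 m = 8.264×10^8 Pa = 8.264 kbar
basalt: 2830 kg/m³ × 9.81 m/s² × 503 m = 1.396×10^7 Pa = 0.1396 kbar
Total = 0.1623 + 0.01227 + 8.264 + 0.1396 = 8.5783 kbar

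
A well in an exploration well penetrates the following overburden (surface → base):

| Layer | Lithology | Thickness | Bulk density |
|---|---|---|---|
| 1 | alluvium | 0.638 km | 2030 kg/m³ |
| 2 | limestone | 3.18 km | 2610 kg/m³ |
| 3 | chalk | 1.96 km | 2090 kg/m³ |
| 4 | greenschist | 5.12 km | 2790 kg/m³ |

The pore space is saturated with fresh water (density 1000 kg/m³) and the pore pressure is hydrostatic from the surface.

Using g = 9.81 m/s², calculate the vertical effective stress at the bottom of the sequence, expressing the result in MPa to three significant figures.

168 MPa

Overburden (lithostatic) stress σ_v:
alluvium: 2030 kg/m³ × 9.81 m/s² × 638 m = 1.271×10^7 Pa = 12.71 MPa
limestone: 2610 kg/m³ × 9.81 m/s² × 3180 m = 8.142×10^7 Pa = 81.42 MPa
chalk: 2090 kg/m³ × 9.81 m/s² × 1960 m = 4.019×10^7 Pa = 40.19 MPa
greenschist: 2790 kg/m³ × 9.81 m/s² × 5120 m = 1.401×10^8 Pa = 140.1 MPa
Total = 12.71 + 81.42 + 40.19 + 140.1 = 274.45 MPa
Pore pressure P_p = 1000 kg/m³ × 9.81 m/s² × 10898 m = 1.069×10^8 Pa = 106.9 MPa
Effective stress σ' = σ_v − P_p = 274.4 − 106.9 = 167.54 MPa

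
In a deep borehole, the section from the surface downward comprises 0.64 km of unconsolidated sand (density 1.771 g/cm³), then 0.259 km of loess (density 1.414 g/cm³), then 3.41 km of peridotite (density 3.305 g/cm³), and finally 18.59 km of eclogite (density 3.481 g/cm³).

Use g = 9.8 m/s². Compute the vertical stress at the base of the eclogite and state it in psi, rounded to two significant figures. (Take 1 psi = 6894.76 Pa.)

unconsolidated sand: 1771 kg/m³ × 9.8 m/s² × 640 m = 1.111×10^7 Pa = 1611 psi
loess: 1414 kg/m³ × 9.8 m/s² × 259 m = 3.589×10^6 Pa = 520.5 psi
peridotite: 3305 kg/m³ × 9.8 m/s² × 3410 m = 1.104×10^8 Pa = 16019 psi
eclogite: 3481 kg/m³ × 9.8 m/s² × 18590 m = 6.342×10^8 Pa = 91979 psi
Total = 1611 + 520.5 + 16019 + 91979 = 1.1013×10^5 psi

110000 psi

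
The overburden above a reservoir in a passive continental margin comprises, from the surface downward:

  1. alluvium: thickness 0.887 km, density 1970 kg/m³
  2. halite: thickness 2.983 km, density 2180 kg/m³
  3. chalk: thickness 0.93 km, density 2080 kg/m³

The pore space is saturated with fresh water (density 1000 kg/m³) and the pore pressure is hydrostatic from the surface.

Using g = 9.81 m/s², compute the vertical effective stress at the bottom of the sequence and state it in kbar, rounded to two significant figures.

0.53 kbar

Overburden (lithostatic) stress σ_v:
alluvium: 1970 kg/m³ × 9.81 m/s² × 887 m = 1.714×10^7 Pa = 17.14 MPa
halite: 2180 kg/m³ × 9.81 m/s² × 2983 m = 6.379×10^7 Pa = 63.79 MPa
chalk: 2080 kg/m³ × 9.81 m/s² × 930 m = 1.898×10^7 Pa = 18.98 MPa
Total = 17.14 + 63.79 + 18.98 = 99.912 MPa
Pore pressure P_p = 1000 kg/m³ × 9.81 m/s² × 4800 m = 4.709×10^7 Pa = 47.09 MPa
Effective stress σ' = σ_v − P_p = 99.91 − 47.09 = 52.824 MPa = 0.52824 kbar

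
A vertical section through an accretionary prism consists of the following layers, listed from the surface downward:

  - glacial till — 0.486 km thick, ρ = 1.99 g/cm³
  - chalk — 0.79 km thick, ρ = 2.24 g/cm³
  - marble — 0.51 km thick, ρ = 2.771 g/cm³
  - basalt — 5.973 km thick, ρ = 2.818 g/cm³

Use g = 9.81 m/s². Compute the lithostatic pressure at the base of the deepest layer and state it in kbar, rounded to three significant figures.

glacial till: 1990 kg/m³ × 9.81 m/s² × 486 m = 9.488×10^6 Pa = 0.09488 kbar
chalk: 2240 kg/m³ × 9.81 m/s² × 790 m = 1.736×10^7 Pa = 0.1736 kbar
marble: 2771 kg/m³ × 9.81 m/s² × 510 m = 1.386×10^7 Pa = 0.1386 kbar
basalt: 2818 kg/m³ × 9.81 m/s² × 5973 m = 1.651×10^8 Pa = 1.651 kbar
Total = 0.09488 + 0.1736 + 0.1386 + 1.651 = 2.0583 kbar

2.06 kbar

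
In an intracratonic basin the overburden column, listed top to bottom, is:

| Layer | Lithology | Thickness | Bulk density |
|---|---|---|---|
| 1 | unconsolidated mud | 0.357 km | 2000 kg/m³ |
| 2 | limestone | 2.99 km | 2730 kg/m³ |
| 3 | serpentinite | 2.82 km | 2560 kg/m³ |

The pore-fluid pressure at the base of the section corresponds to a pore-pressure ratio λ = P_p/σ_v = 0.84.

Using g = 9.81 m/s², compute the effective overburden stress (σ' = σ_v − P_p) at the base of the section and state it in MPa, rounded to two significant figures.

Overburden (lithostatic) stress σ_v:
unconsolidated mud: 2000 kg/m³ × 9.81 m/s² × 357 m = 7.004×10^6 Pa = 7.004 MPa
limestone: 2730 kg/m³ × 9.81 m/s² × 2990 m = 8.008×10^7 Pa = 80.08 MPa
serpentinite: 2560 kg/m³ × 9.81 m/s² × 2820 m = 7.082×10^7 Pa = 70.82 MPa
Total = 7.004 + 80.08 + 70.82 = 157.90 MPa
Pore pressure P_p = λ·σ_v = 0.84 × 157.9 MPa = 132.6 MPa
Effective stress σ' = σ_v − P_p = 157.9 − 132.6 = 25.264 MPa

25 MPa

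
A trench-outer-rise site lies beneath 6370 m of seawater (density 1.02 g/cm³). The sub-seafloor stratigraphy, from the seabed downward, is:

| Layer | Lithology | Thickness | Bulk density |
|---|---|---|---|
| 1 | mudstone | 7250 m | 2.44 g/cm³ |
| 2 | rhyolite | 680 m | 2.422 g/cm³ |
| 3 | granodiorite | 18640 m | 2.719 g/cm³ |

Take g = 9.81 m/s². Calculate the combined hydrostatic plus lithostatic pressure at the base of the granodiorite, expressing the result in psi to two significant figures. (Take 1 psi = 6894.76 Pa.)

110000 psi

seawater: 1020 kg/m³ × 9.81 m/s² × 6370 m = 6.374×10^7 Pa = 9245 psi
mudstone: 2440 kg/m³ × 9.81 m/s² × 7250 m = 1.735×10^8 Pa = 25170 psi
rhyolite: 2422 kg/m³ × 9.81 m/s² × 680 m = 1.616×10^7 Pa = 2343 psi
granodiorite: 2719 kg/m³ × 9.81 m/s² × 18640 m = 4.972×10^8 Pa = 72112 psi
Total = 9245 + 25170 + 2343 + 72112 = 1.0887×10^5 psi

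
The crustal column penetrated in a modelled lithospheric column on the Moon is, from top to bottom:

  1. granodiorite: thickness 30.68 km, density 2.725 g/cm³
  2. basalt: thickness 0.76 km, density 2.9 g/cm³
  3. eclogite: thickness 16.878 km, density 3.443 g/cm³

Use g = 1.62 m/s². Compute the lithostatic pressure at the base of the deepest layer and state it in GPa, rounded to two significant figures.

0.23 GPa

granodiorite: 2725 kg/m³ × 1.62 m/s² × 30680 m = 1.354×10^8 Pa = 0.1354 GPa
basalt: 2900 kg/m³ × 1.62 m/s² × 760 m = 3.570×10^6 Pa = 3.570×10^-3 GPa
eclogite: 3443 kg/m³ × 1.62 m/s² × 16878 m = 9.414×10^7 Pa = 0.09414 GPa
Total = 0.1354 + 3.570×10^-3 + 0.09414 = 0.23315 GPa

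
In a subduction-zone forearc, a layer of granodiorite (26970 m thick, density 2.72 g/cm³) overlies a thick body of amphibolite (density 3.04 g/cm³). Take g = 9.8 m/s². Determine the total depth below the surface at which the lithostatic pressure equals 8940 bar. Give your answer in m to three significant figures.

Pressure at base of upper layers: 2720×9.8×26970 = 7.189×10^8 Pa = 7189 bar
Remaining pressure to be supplied by amphibolite: 8.940×10^8 − 7.189×10^8 = 1.751×10^8 Pa
Additional depth in amphibolite = 1.751×10^8 Pa / (3040 kg/m³ × 9.8 m/s²) = 5877.0 m
Total depth = 26970 m + 5877.0 m = 32847 m

32800 m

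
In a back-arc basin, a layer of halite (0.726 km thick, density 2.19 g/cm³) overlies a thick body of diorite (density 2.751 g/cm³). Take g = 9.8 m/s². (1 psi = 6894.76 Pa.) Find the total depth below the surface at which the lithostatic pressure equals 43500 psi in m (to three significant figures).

11300 m

Pressure at base of upper layers: 2190×9.8×726 = 1.558×10^7 Pa = 2260 psi
Remaining pressure to be supplied by diorite: 2.999×10^8 − 1.558×10^7 = 2.843×10^8 Pa
Additional depth in diorite = 2.843×10^8 Pa / (2751 kg/m³ × 9.8 m/s²) = 10547 m
Total depth = 726 m + 10547 m = 11273 m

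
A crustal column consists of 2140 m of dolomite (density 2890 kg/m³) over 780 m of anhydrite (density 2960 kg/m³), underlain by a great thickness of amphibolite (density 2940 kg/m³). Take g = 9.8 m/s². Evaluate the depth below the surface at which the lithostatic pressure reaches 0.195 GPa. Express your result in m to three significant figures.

6800 m

Pressure at base of upper layers: 2890×9.8×2140 + 2960×9.8×780 = 8.324×10^7 Pa = 0.08324 GPa
Remaining pressure to be supplied by amphibolite: 1.950×10^8 − 8.324×10^7 = 1.118×10^8 Pa
Additional depth in amphibolite = 1.118×10^8 Pa / (2940 kg/m³ × 9.8 m/s²) = 3879.1 m
Total depth = 2920 m + 3879.1 m = 6799.1 m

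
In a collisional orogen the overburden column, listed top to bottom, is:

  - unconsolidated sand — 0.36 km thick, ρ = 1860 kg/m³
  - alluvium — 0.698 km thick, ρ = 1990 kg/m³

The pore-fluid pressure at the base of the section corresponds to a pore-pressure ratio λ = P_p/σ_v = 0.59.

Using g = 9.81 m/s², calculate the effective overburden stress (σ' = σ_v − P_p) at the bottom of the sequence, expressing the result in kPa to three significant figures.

Overburden (lithostatic) stress σ_v:
unconsolidated sand: 1860 kg/m³ × 9.81 m/s² × 360 m = 6.569×10^6 Pa = 6.569 MPa
alluvium: 1990 kg/m³ × 9.81 m/s² × 698 m = 1.363×10^7 Pa = 13.63 MPa
Total = 6.569 + 13.63 = 20.195 MPa
Pore pressure P_p = λ·σ_v = 0.59 × 20.20 MPa = 11.92 MPa
Effective stress σ' = σ_v − P_p = 20.20 − 11.92 = 8.2800 MPa = 8280.0 kPa

8280 kPa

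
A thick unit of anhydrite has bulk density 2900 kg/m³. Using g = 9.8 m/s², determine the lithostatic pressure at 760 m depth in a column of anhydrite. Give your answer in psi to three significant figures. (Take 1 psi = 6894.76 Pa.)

anhydrite: 2900 kg/m³ × 9.8 m/s² × 760 m = 2.160×10^7 Pa = 3133 psi

3130 psi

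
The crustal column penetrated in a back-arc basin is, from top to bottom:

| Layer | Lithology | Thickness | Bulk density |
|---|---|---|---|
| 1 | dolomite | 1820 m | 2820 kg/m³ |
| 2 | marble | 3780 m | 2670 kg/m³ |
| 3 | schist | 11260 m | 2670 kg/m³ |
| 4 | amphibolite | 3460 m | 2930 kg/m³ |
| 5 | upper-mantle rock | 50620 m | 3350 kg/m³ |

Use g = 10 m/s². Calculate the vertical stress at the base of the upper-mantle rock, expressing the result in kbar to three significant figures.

22.5 kbar

dolomite: 2820 kg/m³ × 10 m/s² × 1820 m = 5.132×10^7 Pa = 0.5132 kbar
marble: 2670 kg/m³ × 10 m/s² × 3780 m = 1.009×10^8 Pa = 1.009 kbar
schist: 2670 kg/m³ × 10 m/s² × 11260 m = 3.006×10^8 Pa = 3.006 kbar
amphibolite: 2930 kg/m³ × 10 m/s² × 3460 m = 1.014×10^8 Pa = 1.014 kbar
upper-mantle rock: 3350 kg/m³ × 10 m/s² × 50620 m = 1.696×10^9 Pa = 16.96 kbar
Total = 0.5132 + 1.009 + 3.006 + 1.014 + 16.96 = 22.500 kbar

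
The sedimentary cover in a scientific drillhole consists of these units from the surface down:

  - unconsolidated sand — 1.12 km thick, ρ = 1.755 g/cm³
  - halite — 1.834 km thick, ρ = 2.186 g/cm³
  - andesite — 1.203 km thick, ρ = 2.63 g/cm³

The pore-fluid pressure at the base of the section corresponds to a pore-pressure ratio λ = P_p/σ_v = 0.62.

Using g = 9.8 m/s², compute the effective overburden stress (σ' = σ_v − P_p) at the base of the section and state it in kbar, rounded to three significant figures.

Overburden (lithostatic) stress σ_v:
unconsolidated sand: 1755 kg/m³ × 9.8 m/s² × 1120 m = 1.926×10^7 Pa = 19.26 MPa
halite: 2186 kg/m³ × 9.8 m/s² × 1834 m = 3.929×10^7 Pa = 39.29 MPa
andesite: 2630 kg/m³ × 9.8 m/s² × 1203 m = 3.101×10^7 Pa = 31.01 MPa
Total = 19.26 + 39.29 + 31.01 = 89.558 MPa
Pore pressure P_p = λ·σ_v = 0.62 × 89.56 MPa = 55.53 MPa
Effective stress σ' = σ_v − P_p = 89.56 − 55.53 = 34.032 MPa = 0.34032 kbar

0.340 kbar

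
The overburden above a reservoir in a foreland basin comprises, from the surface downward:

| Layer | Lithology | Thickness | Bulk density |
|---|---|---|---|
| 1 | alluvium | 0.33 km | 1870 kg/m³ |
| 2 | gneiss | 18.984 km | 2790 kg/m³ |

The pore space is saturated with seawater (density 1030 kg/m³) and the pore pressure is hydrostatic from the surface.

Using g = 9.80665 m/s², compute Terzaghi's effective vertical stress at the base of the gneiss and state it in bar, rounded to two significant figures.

Overburden (lithostatic) stress σ_v:
alluvium: 1870 kg/m³ × 9.80665 m/s² × 330 m = 6.052×10^6 Pa = 6.052 MPa
gneiss: 2790 kg/m³ × 9.80665 m/s² × 18984 m = 5.194×10^8 Pa = 519.4 MPa
Total = 6.052 + 519.4 = 525.46 MPa
Pore pressure P_p = 1030 kg/m³ × 9.80665 m/s² × 19314 m = 1.951×10^8 Pa = 195.1 MPa
Effective stress σ' = σ_v − P_p = 525.5 − 195.1 = 330.38 MPa = 3303.8 bar

3300 bar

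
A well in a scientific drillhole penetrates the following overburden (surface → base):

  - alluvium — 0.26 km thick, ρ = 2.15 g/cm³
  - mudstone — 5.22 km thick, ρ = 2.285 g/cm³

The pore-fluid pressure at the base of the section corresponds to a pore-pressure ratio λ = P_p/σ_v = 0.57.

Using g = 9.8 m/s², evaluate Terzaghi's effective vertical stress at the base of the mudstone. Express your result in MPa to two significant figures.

Overburden (lithostatic) stress σ_v:
alluvium: 2150 kg/m³ × 9.8 m/s² × 260 m = 5.478×10^6 Pa = 5.478 MPa
mudstone: 2285 kg/m³ × 9.8 m/s² × 5220 m = 1.169×10^8 Pa = 116.9 MPa
Total = 5.478 + 116.9 = 122.37 MPa
Pore pressure P_p = λ·σ_v = 0.57 × 122.4 MPa = 69.75 MPa
Effective stress σ' = σ_v − P_p = 122.4 − 69.75 = 52.619 MPa

53 MPa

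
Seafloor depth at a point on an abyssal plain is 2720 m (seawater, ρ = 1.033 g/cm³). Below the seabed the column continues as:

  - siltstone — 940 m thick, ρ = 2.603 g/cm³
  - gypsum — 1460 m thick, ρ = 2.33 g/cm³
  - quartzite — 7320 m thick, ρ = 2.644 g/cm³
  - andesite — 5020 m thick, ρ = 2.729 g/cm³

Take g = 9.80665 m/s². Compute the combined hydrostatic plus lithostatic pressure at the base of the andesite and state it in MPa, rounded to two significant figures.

seawater: 1033 kg/m³ × 9.80665 m/s² × 2720 m = 2.755×10^7 Pa = 27.55 MPa
siltstone: 2603 kg/m³ × 9.80665 m/s² × 940 m = 2.400×10^7 Pa = 24.00 MPa
gypsum: 2330 kg/m³ × 9.80665 m/s² × 1460 m = 3.336×10^7 Pa = 33.36 MPa
quartzite: 2644 kg/m³ × 9.80665 m/s² × 7320 m = 1.898×10^8 Pa = 189.8 MPa
andesite: 2729 kg/m³ × 9.80665 m/s² × 5020 m = 1.343×10^8 Pa = 134.3 MPa
Total = 27.55 + 24.00 + 33.36 + 189.8 + 134.3 = 409.06 MPa

410 MPa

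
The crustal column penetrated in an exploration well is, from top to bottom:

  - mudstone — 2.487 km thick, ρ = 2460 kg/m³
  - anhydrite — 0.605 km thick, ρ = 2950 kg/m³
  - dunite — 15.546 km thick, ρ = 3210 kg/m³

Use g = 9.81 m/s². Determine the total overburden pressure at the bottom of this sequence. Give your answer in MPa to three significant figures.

567 MPa

mudstone: 2460 kg/m³ × 9.81 m/s² × 2487 m = 6.002×10^7 Pa = 60.02 MPa
anhydrite: 2950 kg/m³ × 9.81 m/s² × 605 m = 1.751×10^7 Pa = 17.51 MPa
dunite: 3210 kg/m³ × 9.81 m/s² × 15546 m = 4.895×10^8 Pa = 489.5 MPa
Total = 60.02 + 17.51 + 489.5 = 567.07 MPa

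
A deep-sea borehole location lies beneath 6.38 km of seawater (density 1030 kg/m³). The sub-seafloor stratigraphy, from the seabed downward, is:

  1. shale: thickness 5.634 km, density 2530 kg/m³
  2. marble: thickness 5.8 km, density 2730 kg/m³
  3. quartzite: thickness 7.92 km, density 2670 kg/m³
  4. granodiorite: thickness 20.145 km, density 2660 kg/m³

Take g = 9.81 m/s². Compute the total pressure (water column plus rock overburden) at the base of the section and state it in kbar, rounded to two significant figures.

seawater: 1030 kg/m³ × 9.81 m/s² × 6380 m = 6.447×10^7 Pa = 0.6447 kbar
shale: 2530 kg/m³ × 9.81 m/s² × 5634 m = 1.398×10^8 Pa = 1.398 kbar
marble: 2730 kg/m³ × 9.81 m/s² × 5800 m = 1.553×10^8 Pa = 1.553 kbar
quartzite: 2670 kg/m³ × 9.81 m/s² × 7920 m = 2.074×10^8 Pa = 2.074 kbar
granodiorite: 2660 kg/m³ × 9.81 m/s² × 20145 m = 5.257×10^8 Pa = 5.257 kbar
Total = 0.6447 + 1.398 + 1.553 + 2.074 + 5.257 = 10.928 kbar

11 kbar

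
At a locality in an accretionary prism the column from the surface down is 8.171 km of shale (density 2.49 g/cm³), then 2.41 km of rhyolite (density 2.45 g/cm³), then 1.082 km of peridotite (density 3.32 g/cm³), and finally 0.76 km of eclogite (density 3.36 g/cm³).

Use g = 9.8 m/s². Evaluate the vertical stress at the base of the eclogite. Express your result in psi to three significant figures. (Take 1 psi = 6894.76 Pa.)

shale: 2490 kg/m³ × 9.8 m/s² × 8171 m = 1.994×10^8 Pa = 28919 psi
rhyolite: 2450 kg/m³ × 9.8 m/s² × 2410 m = 5.786×10^7 Pa = 8392 psi
peridotite: 3320 kg/m³ × 9.8 m/s² × 1082 m = 3.520×10^7 Pa = 5106 psi
eclogite: 3360 kg/m³ × 9.8 m/s² × 760 m = 2.503×10^7 Pa = 3630 psi
Total = 28919 + 8392 + 5106 + 3630 = 46047 psi

46000 psi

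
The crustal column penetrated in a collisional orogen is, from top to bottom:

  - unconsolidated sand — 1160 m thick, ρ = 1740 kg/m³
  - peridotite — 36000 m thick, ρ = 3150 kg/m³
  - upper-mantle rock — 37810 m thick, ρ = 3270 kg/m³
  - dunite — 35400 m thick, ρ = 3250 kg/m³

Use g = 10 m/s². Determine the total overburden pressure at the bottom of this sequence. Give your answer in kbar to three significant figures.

unconsolidated sand: 1740 kg/m³ × 10 m/s² × 1160 m = 2.018×10^7 Pa = 0.2018 kbar
peridotite: 3150 kg/m³ × 10 m/s² × 36000 m = 1.134×10^9 Pa = 11.34 kbar
upper-mantle rock: 3270 kg/m³ × 10 m/s² × 37810 m = 1.236×10^9 Pa = 12.36 kbar
dunite: 3250 kg/m³ × 10 m/s² × 35400 m = 1.151×10^9 Pa = 11.51 kbar
Total = 0.2018 + 11.34 + 12.36 + 11.51 = 35.411 kbar

35.4 kbar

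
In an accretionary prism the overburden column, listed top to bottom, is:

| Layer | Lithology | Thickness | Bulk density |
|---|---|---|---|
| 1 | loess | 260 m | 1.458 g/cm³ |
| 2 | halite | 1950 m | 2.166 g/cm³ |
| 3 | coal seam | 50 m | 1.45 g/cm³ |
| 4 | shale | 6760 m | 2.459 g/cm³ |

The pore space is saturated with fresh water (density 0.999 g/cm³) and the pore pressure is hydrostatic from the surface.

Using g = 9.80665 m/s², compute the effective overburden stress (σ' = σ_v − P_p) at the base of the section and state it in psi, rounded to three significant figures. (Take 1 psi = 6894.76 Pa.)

17500 psi

Overburden (lithostatic) stress σ_v:
loess: 1458 kg/m³ × 9.80665 m/s² × 260 m = 3.718×10^6 Pa = 3.718 MPa
halite: 2166 kg/m³ × 9.80665 m/s² × 1950 m = 4.142×10^7 Pa = 41.42 MPa
coal seam: 1450 kg/m³ × 9.80665 m/s² × 50 m = 7.110×10^5 Pa = 0.7110 MPa
shale: 2459 kg/m³ × 9.80665 m/s² × 6760 m = 1.630×10^8 Pa = 163.0 MPa
Total = 3.718 + 41.42 + 0.7110 + 163.0 = 208.86 MPa
Pore pressure P_p = 999 kg/m³ × 9.80665 m/s² × 9020 m = 8.837×10^7 Pa = 88.37 MPa
Effective stress σ' = σ_v − P_p = 208.9 − 88.37 = 120.50 MPa = 17476 psi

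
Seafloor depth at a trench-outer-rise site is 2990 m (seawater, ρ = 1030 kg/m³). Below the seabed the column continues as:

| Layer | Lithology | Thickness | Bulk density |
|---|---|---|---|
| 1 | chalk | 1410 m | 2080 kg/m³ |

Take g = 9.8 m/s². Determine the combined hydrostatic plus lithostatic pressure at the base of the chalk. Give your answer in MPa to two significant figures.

59 MPa

seawater: 1030 kg/m³ × 9.8 m/s² × 2990 m = 3.018×10^7 Pa = 30.18 MPa
chalk: 2080 kg/m³ × 9.8 m/s² × 1410 m = 2.874×10^7 Pa = 28.74 MPa
Total = 30.18 + 28.74 = 58.922 MPa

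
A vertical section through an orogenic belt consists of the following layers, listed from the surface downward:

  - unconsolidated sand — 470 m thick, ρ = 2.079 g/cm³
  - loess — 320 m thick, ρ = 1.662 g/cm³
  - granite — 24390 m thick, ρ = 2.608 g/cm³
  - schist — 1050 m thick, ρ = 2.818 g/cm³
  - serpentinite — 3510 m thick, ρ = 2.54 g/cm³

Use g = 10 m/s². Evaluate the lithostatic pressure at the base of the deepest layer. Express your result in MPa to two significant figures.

unconsolidated sand: 2079 kg/m³ × 10 m/s² × 470 m = 9.771×10^6 Pa = 9.771 MPa
loess: 1662 kg/m³ × 10 m/s² × 320 m = 5.318×10^6 Pa = 5.318 MPa
granite: 2608 kg/m³ × 10 m/s² × 24390 m = 6.361×10^8 Pa = 636.1 MPa
schist: 2818 kg/m³ × 10 m/s² × 1050 m = 2.959×10^7 Pa = 29.59 MPa
serpentinite: 2540 kg/m³ × 10 m/s² × 3510 m = 8.915×10^7 Pa = 89.15 MPa
Total = 9.771 + 5.318 + 636.1 + 29.59 + 89.15 = 769.92 MPa

770 MPa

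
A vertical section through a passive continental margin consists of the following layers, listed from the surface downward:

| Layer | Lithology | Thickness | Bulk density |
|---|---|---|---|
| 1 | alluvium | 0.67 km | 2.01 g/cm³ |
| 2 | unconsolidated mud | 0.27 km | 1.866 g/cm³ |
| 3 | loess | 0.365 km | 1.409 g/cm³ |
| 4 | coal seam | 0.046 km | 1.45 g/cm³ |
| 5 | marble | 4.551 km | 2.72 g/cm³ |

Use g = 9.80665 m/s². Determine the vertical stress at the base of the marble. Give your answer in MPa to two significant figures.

alluvium: 2010 kg/m³ × 9.80665 m/s² × 670 m = 1.321×10^7 Pa = 13.21 MPa
unconsolidated mud: 1866 kg/m³ × 9.80665 m/s² × 270 m = 4.941×10^6 Pa = 4.941 MPa
loess: 1409 kg/m³ × 9.80665 m/s² × 365 m = 5.043×10^6 Pa = 5.043 MPa
coal seam: 1450 kg/m³ × 9.80665 m/s² × 46 m = 6.541×10^5 Pa = 0.6541 MPa
marble: 2720 kg/m³ × 9.80665 m/s² × 4551 m = 1.214×10^8 Pa = 121.4 MPa
Total = 13.21 + 4.941 + 5.043 + 0.6541 + 121.4 = 145.24 MPa

150 MPa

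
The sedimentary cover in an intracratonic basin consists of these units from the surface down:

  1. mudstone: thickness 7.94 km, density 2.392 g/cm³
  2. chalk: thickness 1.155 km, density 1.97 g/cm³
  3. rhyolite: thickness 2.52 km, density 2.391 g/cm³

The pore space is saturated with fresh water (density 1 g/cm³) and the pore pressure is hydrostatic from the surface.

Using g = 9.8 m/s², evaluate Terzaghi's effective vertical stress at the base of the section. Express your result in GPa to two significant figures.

0.15 GPa

Overburden (lithostatic) stress σ_v:
mudstone: 2392 kg/m³ × 9.8 m/s² × 7940 m = 1.861×10^8 Pa = 186.1 MPa
chalk: 1970 kg/m³ × 9.8 m/s² × 1155 m = 2.230×10^7 Pa = 22.30 MPa
rhyolite: 2391 kg/m³ × 9.8 m/s² × 2520 m = 5.905×10^7 Pa = 59.05 MPa
Total = 186.1 + 22.30 + 59.05 = 267.47 MPa
Pore pressure P_p = 1000 kg/m³ × 9.8 m/s² × 11615 m = 1.138×10^8 Pa = 113.8 MPa
Effective stress σ' = σ_v − P_p = 267.5 − 113.8 = 153.65 MPa = 0.15365 GPa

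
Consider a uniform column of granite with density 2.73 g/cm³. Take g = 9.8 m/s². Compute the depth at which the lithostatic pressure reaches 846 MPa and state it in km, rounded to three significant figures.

31.6 km

h = P/(ρg) = 846 MPa / (2730 kg/m³ × 9.8 m/s²) = 8.460×10^8 Pa / 26754 Pa/m = 31621 m
= 31.621 km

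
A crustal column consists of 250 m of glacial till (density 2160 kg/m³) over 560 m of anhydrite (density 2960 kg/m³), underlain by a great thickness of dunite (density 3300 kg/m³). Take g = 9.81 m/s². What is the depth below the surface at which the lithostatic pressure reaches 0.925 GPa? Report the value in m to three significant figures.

28700 m

Pressure at base of upper layers: 2160×9.81×250 + 2960×9.81×560 = 2.156×10^7 Pa = 0.02156 GPa
Remaining pressure to be supplied by dunite: 9.250×10^8 − 2.156×10^7 = 9.034×10^8 Pa
Additional depth in dunite = 9.034×10^8 Pa / (3300 kg/m³ × 9.81 m/s²) = 27907 m
Total depth = 810 m + 27907 m = 28717 m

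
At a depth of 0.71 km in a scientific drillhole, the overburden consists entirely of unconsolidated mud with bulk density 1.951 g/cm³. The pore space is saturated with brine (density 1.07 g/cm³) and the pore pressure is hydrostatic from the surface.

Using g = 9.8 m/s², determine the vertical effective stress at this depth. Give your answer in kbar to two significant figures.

Overburden (lithostatic) stress σ_v:
unconsolidated mud: 1951 kg/m³ × 9.8 m/s² × 710 m = 1.358×10^7 Pa = 13.58 MPa
Pore pressure P_p = 1070 kg/m³ × 9.8 m/s² × 710 m = 7.445×10^6 Pa = 7.445 MPa
Effective stress σ' = σ_v − P_p = 13.58 − 7.445 = 6.1300 MPa = 0.061300 kbar

0.061 kbar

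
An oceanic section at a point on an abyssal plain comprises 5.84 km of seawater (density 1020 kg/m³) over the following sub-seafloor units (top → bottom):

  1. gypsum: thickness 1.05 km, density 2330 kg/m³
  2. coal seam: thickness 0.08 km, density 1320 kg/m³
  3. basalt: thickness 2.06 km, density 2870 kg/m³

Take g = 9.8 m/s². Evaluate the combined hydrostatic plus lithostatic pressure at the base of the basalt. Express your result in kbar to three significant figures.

1.41 kbar

seawater: 1020 kg/m³ × 9.8 m/s² × 5840 m = 5.838×10^7 Pa = 0.5838 kbar
gypsum: 2330 kg/m³ × 9.8 m/s² × 1050 m = 2.398×10^7 Pa = 0.2398 kbar
coal seam: 1320 kg/m³ × 9.8 m/s² × 80 m = 1.035×10^6 Pa = 0.01035 kbar
basalt: 2870 kg/m³ × 9.8 m/s² × 2060 m = 5.794×10^7 Pa = 0.5794 kbar
Total = 0.5838 + 0.2398 + 0.01035 + 0.5794 = 1.4133 kbar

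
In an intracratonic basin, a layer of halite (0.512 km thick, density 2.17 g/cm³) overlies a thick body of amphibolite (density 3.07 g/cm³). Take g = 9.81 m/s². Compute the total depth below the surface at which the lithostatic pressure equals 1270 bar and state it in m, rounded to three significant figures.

Pressure at base of upper layers: 2170×9.81×512 = 1.090×10^7 Pa = 109.0 bar
Remaining pressure to be supplied by amphibolite: 1.270×10^8 − 1.090×10^7 = 1.161×10^8 Pa
Additional depth in amphibolite = 1.161×10^8 Pa / (3070 kg/m³ × 9.81 m/s²) = 3855.0 m
Total depth = 512 m + 3855.0 m = 4367.0 m

4370 m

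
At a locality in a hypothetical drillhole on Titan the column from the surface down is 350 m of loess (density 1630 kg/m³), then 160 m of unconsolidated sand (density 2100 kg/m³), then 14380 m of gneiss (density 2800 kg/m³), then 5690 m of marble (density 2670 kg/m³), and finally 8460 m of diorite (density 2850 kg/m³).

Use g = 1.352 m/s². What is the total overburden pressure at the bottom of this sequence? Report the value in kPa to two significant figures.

110000 kPa

loess: 1630 kg/m³ × 1.352 m/s² × 350 m = 7.713×10^5 Pa = 771.3 kPa
unconsolidated sand: 2100 kg/m³ × 1.352 m/s² × 160 m = 4.543×10^5 Pa = 454.3 kPa
gneiss: 2800 kg/m³ × 1.352 m/s² × 14380 m = 5.444×10^7 Pa = 54437 kPa
marble: 2670 kg/m³ × 1.352 m/s² × 5690 m = 2.054×10^7 Pa = 20540 kPa
diorite: 2850 kg/m³ × 1.352 m/s² × 8460 m = 3.260×10^7 Pa = 32598 kPa
Total = 771.3 + 454.3 + 54437 + 20540 + 32598 = 1.0880×10^5 kPa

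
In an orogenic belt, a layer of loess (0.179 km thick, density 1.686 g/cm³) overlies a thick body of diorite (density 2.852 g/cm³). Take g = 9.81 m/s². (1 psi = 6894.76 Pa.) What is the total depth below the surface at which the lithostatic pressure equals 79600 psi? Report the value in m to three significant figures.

Pressure at base of upper layers: 1686×9.81×179 = 2.961×10^6 Pa = 429.4 psi
Remaining pressure to be supplied by diorite: 5.488×10^8 − 2.961×10^6 = 5.459×10^8 Pa
Additional depth in diorite = 5.459×10^8 Pa / (2852 kg/m³ × 9.81 m/s²) = 19510 m
Total depth = 179 m + 19510 m = 19689 m

19700 m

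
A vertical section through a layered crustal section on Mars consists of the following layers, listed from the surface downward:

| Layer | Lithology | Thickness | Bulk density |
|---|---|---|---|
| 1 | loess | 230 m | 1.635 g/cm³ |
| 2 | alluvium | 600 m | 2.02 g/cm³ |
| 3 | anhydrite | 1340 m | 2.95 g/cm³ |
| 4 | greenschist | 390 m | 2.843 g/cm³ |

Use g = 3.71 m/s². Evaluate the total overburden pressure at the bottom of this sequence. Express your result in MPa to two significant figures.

25 MPa

loess: 1635 kg/m³ × 3.71 m/s² × 230 m = 1.395×10^6 Pa = 1.395 MPa
alluvium: 2020 kg/m³ × 3.71 m/s² × 600 m = 4.497×10^6 Pa = 4.497 MPa
anhydrite: 2950 kg/m³ × 3.71 m/s² × 1340 m = 1.467×10^7 Pa = 14.67 MPa
greenschist: 2843 kg/m³ × 3.71 m/s² × 390 m = 4.114×10^6 Pa = 4.114 MPa
Total = 1.395 + 4.497 + 14.67 + 4.114 = 24.671 MPa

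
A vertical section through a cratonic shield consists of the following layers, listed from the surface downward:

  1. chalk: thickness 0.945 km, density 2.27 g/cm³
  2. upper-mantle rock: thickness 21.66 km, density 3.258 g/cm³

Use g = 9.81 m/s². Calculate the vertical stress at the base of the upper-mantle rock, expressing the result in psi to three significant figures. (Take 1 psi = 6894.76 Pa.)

103000 psi

chalk: 2270 kg/m³ × 9.81 m/s² × 945 m = 2.104×10^7 Pa = 3052 psi
upper-mantle rock: 3258 kg/m³ × 9.81 m/s² × 21660 m = 6.923×10^8 Pa = 1.004×10^5 psi
Total = 3052 + 1.004×10^5 = 1.0346×10^5 psi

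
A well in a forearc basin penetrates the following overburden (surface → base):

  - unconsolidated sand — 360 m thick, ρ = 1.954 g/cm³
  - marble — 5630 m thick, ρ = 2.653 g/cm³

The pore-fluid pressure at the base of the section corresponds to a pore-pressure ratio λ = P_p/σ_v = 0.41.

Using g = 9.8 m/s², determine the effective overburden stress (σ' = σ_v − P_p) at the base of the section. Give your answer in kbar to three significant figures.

Overburden (lithostatic) stress σ_v:
unconsolidated sand: 1954 kg/m³ × 9.8 m/s² × 360 m = 6.894×10^6 Pa = 6.894 MPa
marble: 2653 kg/m³ × 9.8 m/s² × 5630 m = 1.464×10^8 Pa = 146.4 MPa
Total = 6.894 + 146.4 = 153.27 MPa
Pore pressure P_p = λ·σ_v = 0.41 × 153.3 MPa = 62.84 MPa
Effective stress σ' = σ_v − P_p = 153.3 − 62.84 = 90.429 MPa = 0.90429 kbar

0.904 kbar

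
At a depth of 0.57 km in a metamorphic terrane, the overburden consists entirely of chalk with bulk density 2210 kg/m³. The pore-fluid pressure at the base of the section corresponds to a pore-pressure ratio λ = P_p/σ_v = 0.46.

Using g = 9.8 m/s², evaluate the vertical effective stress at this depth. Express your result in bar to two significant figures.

Overburden (lithostatic) stress σ_v:
chalk: 2210 kg/m³ × 9.8 m/s² × 570 m = 1.235×10^7 Pa = 12.35 MPa
Pore pressure P_p = λ·σ_v = 0.46 × 12.35 MPa = 5.679 MPa
Effective stress σ' = σ_v − P_p = 12.35 − 5.679 = 6.6663 MPa = 66.663 bar

67 bar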